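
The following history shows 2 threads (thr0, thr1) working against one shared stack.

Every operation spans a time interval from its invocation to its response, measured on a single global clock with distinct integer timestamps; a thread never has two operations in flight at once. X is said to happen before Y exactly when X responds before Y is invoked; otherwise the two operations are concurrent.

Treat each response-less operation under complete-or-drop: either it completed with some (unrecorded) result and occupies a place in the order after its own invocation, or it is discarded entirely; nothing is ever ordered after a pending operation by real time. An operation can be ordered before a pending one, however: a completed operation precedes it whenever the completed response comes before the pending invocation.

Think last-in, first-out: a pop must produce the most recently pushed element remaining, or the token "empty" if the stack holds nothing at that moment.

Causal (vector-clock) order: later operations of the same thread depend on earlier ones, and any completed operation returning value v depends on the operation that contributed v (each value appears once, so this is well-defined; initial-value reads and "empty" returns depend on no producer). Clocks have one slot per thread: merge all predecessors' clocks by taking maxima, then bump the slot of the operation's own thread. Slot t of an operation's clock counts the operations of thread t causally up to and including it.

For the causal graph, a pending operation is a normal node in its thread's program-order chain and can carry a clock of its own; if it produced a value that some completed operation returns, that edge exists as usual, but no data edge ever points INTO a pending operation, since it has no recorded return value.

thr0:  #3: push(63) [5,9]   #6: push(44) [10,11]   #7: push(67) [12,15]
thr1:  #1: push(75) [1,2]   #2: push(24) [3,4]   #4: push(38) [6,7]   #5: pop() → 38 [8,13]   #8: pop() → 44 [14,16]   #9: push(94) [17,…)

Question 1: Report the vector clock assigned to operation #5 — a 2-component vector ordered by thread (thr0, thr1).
Answer: (0, 4)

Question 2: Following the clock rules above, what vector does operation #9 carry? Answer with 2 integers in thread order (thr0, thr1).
Answer: (2, 6)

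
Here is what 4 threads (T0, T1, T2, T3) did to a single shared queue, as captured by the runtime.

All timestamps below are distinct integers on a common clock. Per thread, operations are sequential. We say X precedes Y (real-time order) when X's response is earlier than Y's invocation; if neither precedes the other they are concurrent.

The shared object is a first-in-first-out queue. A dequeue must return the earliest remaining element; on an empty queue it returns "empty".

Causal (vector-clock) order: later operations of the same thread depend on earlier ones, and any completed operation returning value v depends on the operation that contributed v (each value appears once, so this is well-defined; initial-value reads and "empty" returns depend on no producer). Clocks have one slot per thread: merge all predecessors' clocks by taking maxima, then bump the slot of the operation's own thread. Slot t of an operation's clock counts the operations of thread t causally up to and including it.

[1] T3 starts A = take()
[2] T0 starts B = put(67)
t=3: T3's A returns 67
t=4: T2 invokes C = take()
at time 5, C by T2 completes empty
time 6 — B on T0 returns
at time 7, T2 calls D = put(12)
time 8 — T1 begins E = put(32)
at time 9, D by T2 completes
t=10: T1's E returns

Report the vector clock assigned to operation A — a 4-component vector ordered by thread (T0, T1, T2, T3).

(1, 0, 0, 1)

C, invoked 4, has no incoming edges; only T2's bump applies → (0, 0, 1, 0)
E, invoked 8, has no incoming edges; only T1's bump applies → (0, 1, 0, 0)
B, invoked 2, has no incoming edges; only T0's bump applies → (1, 0, 0, 0)
VC(D, invoked at 7): max of VC(C)=(0, 0, 1, 0), then +1 on thread T2 → (0, 0, 2, 0)
VC(A, invoked at 1): max of VC(B)=(1, 0, 0, 0), then +1 on thread T3 → (1, 0, 0, 1)
target: VC(A) = (1, 0, 0, 1)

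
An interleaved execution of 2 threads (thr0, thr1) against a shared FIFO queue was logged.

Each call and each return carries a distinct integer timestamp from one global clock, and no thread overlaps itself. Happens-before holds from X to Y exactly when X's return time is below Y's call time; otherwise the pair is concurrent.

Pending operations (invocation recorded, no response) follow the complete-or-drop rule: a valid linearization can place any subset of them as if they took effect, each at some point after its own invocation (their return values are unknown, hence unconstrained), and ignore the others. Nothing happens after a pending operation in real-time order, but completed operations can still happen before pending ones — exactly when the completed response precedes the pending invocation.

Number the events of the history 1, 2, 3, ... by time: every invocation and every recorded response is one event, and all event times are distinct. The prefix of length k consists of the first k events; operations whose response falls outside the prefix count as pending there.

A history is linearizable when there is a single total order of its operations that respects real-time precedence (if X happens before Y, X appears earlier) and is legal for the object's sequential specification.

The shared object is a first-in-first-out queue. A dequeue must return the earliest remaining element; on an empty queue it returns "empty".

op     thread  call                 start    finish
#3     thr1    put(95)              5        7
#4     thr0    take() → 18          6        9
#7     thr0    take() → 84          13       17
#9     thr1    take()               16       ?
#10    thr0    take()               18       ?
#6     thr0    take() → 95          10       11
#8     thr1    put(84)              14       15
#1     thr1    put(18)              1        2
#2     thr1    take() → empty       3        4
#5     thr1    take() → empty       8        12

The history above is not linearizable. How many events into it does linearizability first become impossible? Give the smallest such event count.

4

events 1..3 are linearizable; a witness order is #1:
after step 1 (#1 put(18)): queue <18>
at event 4 (#2's time-4 response) nothing linearizes any more
for example #1, #2 fails at step 2: #2 take() → empty is not legal there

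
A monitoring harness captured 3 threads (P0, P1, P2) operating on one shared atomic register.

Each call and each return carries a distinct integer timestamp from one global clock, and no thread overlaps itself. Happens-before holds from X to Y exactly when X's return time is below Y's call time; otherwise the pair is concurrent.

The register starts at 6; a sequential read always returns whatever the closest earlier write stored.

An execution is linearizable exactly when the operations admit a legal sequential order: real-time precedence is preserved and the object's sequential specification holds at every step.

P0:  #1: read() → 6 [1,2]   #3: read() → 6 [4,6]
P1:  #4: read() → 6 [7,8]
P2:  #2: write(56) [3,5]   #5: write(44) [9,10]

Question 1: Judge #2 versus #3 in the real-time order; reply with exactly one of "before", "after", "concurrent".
concurrent

#2 spans [3,5], #3 spans [4,6]
the intervals overlap in both directions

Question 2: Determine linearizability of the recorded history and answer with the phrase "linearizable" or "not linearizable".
not linearizable

prefix check: 1..7 passes, 1..8 fails once #4's time-8 response joins
4 completed operations, 2 real-time-consistent orders — every atomic register replay fails
take #1, #2, #3, #4: step 3 already fails, because #3 read() → 6 cannot occur there
take #1, #3, #2, #4: step 4 already fails, because #4 read() → 6 cannot occur there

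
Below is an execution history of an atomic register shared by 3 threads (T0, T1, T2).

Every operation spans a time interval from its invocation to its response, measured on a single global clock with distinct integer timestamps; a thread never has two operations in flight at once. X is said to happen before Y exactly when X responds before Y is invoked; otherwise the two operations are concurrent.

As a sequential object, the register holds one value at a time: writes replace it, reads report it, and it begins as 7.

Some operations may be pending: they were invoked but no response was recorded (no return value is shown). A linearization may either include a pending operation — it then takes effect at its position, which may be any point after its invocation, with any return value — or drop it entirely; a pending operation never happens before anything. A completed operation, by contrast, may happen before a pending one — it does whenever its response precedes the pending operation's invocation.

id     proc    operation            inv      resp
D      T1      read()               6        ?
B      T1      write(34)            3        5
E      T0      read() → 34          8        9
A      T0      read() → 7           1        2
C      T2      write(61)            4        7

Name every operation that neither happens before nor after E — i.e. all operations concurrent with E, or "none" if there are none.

E spans [8,9]; an op avoiding the whole window 8..9 is ordered, any other is concurrent
A [1,2]: before
B [3,5]: before
C [4,7]: before
D [6,…): concurrent

D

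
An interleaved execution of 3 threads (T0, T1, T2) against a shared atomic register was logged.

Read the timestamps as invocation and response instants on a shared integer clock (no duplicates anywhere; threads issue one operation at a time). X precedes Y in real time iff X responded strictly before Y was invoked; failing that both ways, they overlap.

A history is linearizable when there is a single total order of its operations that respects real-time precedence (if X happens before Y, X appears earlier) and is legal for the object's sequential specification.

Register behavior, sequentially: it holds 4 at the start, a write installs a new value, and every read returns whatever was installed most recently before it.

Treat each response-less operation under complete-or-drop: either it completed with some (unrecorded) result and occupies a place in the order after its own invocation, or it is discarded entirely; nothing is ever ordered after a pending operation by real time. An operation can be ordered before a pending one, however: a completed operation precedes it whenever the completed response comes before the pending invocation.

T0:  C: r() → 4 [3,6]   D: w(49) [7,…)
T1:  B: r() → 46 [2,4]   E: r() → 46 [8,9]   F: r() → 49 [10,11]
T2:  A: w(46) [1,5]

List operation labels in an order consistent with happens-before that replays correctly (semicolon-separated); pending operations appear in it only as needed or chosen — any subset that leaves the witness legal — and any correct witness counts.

1. C r() → 4, leaving value 4
2. A w(46), leaving value 46
3. B r() → 46, leaving value 46
4. E r() → 46, leaving value 46
5. D w(49) (pending, included), leaving value 49
6. F r() → 49, leaving value 49

C; A; B; E; D; F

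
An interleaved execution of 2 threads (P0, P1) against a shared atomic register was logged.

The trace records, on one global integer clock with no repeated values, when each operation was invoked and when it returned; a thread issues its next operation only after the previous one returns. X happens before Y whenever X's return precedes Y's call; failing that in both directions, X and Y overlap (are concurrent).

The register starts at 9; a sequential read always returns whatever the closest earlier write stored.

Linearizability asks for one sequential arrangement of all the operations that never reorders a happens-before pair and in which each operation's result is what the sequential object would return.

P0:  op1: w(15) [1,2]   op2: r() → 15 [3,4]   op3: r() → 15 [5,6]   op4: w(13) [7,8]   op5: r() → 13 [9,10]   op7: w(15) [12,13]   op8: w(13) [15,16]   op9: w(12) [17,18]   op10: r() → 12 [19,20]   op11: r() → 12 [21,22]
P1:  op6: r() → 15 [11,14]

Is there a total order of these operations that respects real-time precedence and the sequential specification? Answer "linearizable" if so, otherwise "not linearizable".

witness order: op1, op2, op3, op4, op5, op7, op6, op8, op9, op10, op11
step 1: op1 w(15) — value 15
step 2: op2 r() → 15 — value 15
step 3: op3 r() → 15 — value 15
step 4: op4 w(13) — value 13
step 5: op5 r() → 13 — value 13
step 6: op7 w(15) — value 15
step 7: op6 r() → 15 — value 15
step 8: op8 w(13) — value 13
step 9: op9 w(12) — value 12
step 10: op10 r() → 12 — value 12
step 11: op11 r() → 12 — value 12

linearizable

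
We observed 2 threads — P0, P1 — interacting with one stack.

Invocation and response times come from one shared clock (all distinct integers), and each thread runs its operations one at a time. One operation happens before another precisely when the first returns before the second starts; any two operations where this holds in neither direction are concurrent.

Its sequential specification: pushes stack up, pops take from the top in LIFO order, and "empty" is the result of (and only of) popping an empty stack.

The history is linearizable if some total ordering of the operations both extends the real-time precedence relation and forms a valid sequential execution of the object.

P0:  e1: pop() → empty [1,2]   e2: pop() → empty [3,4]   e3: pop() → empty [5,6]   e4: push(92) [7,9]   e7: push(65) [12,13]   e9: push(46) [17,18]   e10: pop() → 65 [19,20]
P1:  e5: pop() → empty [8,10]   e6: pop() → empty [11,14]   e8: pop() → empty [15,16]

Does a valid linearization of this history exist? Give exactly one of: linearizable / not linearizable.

already the first 14 events (up to e6's response at time 14) admit no linearization; the first 13 still do
every one of the 4 real-time-consistent orders over 7 completed stack ops fails the sequential spec
sample order e1, e2, e3, e4, e5, e6, e7 stalls at step 5 — e5 pop() → empty has no legal effect
sample order e1, e2, e3, e4, e5, e7, e6 stalls at step 5 — e5 pop() → empty has no legal effect

not linearizable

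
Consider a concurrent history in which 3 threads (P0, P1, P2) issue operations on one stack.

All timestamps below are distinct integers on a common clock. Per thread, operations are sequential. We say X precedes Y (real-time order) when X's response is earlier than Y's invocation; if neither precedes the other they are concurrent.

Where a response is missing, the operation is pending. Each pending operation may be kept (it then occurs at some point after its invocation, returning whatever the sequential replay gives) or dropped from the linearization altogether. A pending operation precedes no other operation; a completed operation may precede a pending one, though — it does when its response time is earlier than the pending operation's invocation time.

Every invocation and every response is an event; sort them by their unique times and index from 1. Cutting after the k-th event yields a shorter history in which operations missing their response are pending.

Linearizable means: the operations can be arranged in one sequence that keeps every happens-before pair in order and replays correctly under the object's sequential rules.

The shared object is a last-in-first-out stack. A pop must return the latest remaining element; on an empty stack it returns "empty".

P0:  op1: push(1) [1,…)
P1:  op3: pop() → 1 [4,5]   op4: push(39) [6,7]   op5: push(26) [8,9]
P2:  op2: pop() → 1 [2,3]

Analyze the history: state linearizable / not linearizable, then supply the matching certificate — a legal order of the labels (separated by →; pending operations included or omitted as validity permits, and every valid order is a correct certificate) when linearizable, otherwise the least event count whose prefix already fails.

not linearizable — minimal violating prefix: 5 events

through event 4 a valid linearization exists; event 5 (op3 responding at time 5) ends that
the sole real-time-consistent order of 2 completed operations fails the stack replay
every completion of the 1 pending operation (op1) was checked; none linearizes
sample order op2, op3 (pending dropped) stalls at step 1 — op2 pop() → 1 has no legal effect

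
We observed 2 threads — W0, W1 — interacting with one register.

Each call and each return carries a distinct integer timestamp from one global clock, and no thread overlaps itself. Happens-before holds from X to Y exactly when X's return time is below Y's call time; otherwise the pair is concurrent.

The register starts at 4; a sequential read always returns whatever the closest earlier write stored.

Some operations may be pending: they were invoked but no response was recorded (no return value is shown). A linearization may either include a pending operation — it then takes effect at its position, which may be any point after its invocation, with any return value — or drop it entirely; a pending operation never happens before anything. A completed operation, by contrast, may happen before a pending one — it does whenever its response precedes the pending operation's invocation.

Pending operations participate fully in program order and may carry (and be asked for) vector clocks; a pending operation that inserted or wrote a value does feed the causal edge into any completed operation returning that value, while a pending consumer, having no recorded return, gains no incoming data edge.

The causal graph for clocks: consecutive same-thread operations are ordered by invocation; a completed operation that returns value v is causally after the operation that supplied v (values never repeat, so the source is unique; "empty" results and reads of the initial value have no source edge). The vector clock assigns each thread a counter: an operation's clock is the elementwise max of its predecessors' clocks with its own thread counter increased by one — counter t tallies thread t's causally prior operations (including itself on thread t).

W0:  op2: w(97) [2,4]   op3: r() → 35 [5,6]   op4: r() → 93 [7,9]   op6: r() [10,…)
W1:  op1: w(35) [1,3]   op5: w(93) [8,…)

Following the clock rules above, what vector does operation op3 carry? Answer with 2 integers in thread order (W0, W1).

root op op1, invoked 1: fresh clock plus W1's own tick → (0, 1)
root op op2, invoked 2: fresh clock plus W0's own tick → (1, 0)
VC(op5, invoked at 8): max of VC(op1)=(0, 1), then +1 on thread W1 → (0, 2)
VC(op3, invoked at 5): max of VC(op1)=(0, 1), VC(op2)=(1, 0), then +1 on thread W0 → (2, 1)
VC(op4, invoked at 7): max of VC(op3)=(2, 1), VC(op5)=(0, 2), then +1 on thread W0 → (3, 2)
VC(op6, invoked at 10): max of VC(op4)=(3, 2), then +1 on thread W0 → (4, 2)
target: VC(op3) = (2, 1)

(2, 1)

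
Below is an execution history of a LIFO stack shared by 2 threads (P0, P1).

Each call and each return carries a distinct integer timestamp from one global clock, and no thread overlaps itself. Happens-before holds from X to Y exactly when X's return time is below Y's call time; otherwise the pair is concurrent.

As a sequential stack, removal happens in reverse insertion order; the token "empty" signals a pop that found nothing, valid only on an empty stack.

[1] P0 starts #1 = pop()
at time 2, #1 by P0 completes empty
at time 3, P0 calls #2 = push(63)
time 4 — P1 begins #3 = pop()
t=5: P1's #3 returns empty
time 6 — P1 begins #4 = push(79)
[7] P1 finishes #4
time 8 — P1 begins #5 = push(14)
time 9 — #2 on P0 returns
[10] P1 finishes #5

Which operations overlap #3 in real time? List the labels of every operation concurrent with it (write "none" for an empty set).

#3 runs from 4 to 5; window-overlapping ops are concurrent
#1 [1,2]: before
#2 [3,9]: concurrent
#4 [6,7]: after
#5 [8,10]: after

#2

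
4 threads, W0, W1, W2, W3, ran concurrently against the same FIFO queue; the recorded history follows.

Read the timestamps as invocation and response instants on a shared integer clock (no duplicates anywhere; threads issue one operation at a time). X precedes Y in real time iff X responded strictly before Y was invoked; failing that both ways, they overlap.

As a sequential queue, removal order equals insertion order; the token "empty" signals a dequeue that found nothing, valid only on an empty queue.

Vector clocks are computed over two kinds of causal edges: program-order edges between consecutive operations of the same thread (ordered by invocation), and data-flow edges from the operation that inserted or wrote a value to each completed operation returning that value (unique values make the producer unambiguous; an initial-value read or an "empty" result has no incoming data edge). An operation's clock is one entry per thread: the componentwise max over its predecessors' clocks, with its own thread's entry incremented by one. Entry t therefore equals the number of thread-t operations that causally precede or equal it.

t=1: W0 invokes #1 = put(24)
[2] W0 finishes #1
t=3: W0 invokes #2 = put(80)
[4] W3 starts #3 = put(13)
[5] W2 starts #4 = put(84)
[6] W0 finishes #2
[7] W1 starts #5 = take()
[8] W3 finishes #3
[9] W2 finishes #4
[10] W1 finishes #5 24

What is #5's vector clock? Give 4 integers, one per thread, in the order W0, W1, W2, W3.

root op #3, invoked 4: fresh clock plus W3's own tick → (0, 0, 0, 1)
root op #4, invoked 5: fresh clock plus W2's own tick → (0, 0, 1, 0)
root op #1, invoked 1: fresh clock plus W0's own tick → (1, 0, 0, 0)
invoked at 7, #5 merges VC(#1)=(1, 0, 0, 0) and bumps W1's slot → (1, 1, 0, 0)
invoked at 3, #2 merges VC(#1)=(1, 0, 0, 0) and bumps W0's slot → (2, 0, 0, 0)
target: VC(#5) = (1, 1, 0, 0)

(1, 1, 0, 0)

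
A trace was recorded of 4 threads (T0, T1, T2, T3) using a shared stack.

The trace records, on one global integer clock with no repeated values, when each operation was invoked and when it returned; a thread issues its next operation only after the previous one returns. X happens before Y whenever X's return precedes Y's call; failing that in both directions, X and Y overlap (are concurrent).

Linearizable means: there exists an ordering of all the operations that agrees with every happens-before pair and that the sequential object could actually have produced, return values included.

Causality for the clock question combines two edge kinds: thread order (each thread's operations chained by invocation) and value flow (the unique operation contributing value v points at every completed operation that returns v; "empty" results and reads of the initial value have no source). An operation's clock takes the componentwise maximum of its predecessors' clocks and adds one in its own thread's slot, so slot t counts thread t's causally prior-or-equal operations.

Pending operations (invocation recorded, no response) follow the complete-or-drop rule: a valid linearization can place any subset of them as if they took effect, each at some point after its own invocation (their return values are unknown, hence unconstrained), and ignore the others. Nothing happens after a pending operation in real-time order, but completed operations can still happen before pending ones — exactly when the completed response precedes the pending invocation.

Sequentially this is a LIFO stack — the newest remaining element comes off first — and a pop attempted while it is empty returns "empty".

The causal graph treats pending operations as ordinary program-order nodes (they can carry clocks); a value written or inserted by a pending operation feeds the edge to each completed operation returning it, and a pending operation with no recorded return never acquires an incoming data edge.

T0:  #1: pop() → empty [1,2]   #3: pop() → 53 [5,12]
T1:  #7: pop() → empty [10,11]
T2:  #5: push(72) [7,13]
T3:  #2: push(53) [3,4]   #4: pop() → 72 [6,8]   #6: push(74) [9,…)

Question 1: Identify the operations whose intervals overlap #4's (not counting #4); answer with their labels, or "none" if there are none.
#3, #5

#4 spans [6,8]: anything still running between times 6 and 8 counts as concurrent
#1 [1,2]: before
#2 [3,4]: before
#3 [5,12]: concurrent
#5 [7,13]: concurrent
#6 [9,…): after
#7 [10,11]: after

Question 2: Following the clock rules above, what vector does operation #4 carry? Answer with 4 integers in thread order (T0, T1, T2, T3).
(0, 0, 1, 2)

no predecessors for #2 (invoked 3): T3 increments from zero → (0, 0, 0, 1)
no predecessors for #5 (invoked 7): T2 increments from zero → (0, 0, 1, 0)
no predecessors for #7 (invoked 10): T1 increments from zero → (0, 1, 0, 0)
no predecessors for #1 (invoked 1): T0 increments from zero → (1, 0, 0, 0)
invoked at 6, #4 merges VC(#2)=(0, 0, 0, 1), VC(#5)=(0, 0, 1, 0) and bumps T3's slot → (0, 0, 1, 2)
invoked at 5, #3 merges VC(#1)=(1, 0, 0, 0), VC(#2)=(0, 0, 0, 1) and bumps T0's slot → (2, 0, 0, 1)
invoked at 9, #6 merges VC(#4)=(0, 0, 1, 2) and bumps T3's slot → (0, 0, 1, 3)
target: VC(#4) = (0, 0, 1, 2)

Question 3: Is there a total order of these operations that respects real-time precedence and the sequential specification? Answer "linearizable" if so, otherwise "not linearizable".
linearizable

one valid linearization: #1, #2, #3, #5, #4, #7
step 1: #1 pop() → empty — stack <>
step 2: #2 push(53) — stack <53>
step 3: #3 pop() → 53 — stack <>
step 4: #5 push(72) — stack <72>
step 5: #4 pop() → 72 — stack <>
step 6: #7 pop() → empty — stack <>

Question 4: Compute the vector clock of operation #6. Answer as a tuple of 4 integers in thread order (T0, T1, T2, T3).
(0, 0, 1, 3)

#2, invoked 3, has no incoming edges; only T3's bump applies → (0, 0, 0, 1)
#5, invoked 7, has no incoming edges; only T2's bump applies → (0, 0, 1, 0)
#7, invoked 10, has no incoming edges; only T1's bump applies → (0, 1, 0, 0)
#1, invoked 1, has no incoming edges; only T0's bump applies → (1, 0, 0, 0)
from VC(#2)=(0, 0, 0, 1), VC(#5)=(0, 0, 1, 0), #4 (invoked 6) maxes components and bumps T3 → (0, 0, 1, 2)
from VC(#1)=(1, 0, 0, 0), VC(#2)=(0, 0, 0, 1), #3 (invoked 5) maxes components and bumps T0 → (2, 0, 0, 1)
from VC(#4)=(0, 0, 1, 2), #6 (invoked 9) maxes components and bumps T3 → (0, 0, 1, 3)
target: VC(#6) = (0, 0, 1, 3)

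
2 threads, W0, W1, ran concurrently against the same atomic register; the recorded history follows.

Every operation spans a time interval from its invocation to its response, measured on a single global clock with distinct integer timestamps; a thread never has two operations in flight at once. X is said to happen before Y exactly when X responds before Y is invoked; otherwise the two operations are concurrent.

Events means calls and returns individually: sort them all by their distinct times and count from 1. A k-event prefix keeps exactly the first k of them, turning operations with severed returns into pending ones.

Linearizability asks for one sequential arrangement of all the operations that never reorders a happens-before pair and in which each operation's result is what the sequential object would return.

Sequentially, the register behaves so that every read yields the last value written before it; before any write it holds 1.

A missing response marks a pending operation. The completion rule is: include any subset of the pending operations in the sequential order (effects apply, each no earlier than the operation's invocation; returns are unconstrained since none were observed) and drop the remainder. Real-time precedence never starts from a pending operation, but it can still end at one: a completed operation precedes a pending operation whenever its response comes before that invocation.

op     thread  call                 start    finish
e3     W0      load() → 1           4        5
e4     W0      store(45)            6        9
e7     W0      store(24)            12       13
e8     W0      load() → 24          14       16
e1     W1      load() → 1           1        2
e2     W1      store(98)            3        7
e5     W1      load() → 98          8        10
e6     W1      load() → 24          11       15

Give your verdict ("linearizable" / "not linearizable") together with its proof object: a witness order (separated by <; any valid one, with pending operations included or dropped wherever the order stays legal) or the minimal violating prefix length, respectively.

linearizable — witness: e1 < e3 < e2 < e5 < e4 < e7 < e6 < e8

1. e1 load() → 1, leaving value 1
2. e3 load() → 1, leaving value 1
3. e2 store(98), leaving value 98
4. e5 load() → 98, leaving value 98
5. e4 store(45), leaving value 45
6. e7 store(24), leaving value 24
7. e6 load() → 24, leaving value 24
8. e8 load() → 24, leaving value 24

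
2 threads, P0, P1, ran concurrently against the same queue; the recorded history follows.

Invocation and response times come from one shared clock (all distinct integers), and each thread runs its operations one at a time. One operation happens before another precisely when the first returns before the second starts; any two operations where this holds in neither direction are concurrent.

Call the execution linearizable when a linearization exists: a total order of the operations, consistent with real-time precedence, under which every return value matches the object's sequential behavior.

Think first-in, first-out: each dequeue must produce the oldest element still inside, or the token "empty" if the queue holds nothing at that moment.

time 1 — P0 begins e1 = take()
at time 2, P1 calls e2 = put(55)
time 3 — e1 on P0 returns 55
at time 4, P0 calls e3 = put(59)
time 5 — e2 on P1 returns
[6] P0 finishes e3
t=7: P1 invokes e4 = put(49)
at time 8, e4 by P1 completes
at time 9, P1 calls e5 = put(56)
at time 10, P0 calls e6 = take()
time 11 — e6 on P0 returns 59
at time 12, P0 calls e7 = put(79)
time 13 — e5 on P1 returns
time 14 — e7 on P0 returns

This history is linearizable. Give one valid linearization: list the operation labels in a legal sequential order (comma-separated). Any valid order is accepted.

after step 1 (e2 put(55)): queue <55>
after step 2 (e1 take() → 55): queue <>
after step 3 (e3 put(59)): queue <59>
after step 4 (e4 put(49)): queue <59,49>
after step 5 (e5 put(56)): queue <59,49,56>
after step 6 (e6 take() → 59): queue <49,56>
after step 7 (e7 put(79)): queue <49,56,79>

e2, e1, e3, e4, e5, e6, e7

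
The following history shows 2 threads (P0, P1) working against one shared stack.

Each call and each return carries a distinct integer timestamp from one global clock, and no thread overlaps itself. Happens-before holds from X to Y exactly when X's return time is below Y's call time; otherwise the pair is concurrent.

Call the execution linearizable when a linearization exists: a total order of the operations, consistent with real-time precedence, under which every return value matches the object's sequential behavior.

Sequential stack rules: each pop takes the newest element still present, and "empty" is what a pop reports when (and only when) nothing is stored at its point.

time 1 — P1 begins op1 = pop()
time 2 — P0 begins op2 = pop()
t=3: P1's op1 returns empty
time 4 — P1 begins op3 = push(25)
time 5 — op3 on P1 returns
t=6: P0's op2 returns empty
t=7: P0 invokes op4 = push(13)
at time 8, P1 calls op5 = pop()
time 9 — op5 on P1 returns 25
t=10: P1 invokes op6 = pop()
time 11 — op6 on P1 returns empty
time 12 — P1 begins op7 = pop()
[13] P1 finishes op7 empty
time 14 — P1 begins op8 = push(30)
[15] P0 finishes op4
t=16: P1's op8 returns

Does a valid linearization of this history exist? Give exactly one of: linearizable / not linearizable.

linearizable

witness order: op1, op2, op3, op5, op6, op7, op4, op8
after step 1 (op1 pop() → empty): stack <>
after step 2 (op2 pop() → empty): stack <>
after step 3 (op3 push(25)): stack <25>
after step 4 (op5 pop() → 25): stack <>
after step 5 (op6 pop() → empty): stack <>
after step 6 (op7 pop() → empty): stack <>
after step 7 (op4 push(13)): stack <13>
after step 8 (op8 push(30)): stack <13,30>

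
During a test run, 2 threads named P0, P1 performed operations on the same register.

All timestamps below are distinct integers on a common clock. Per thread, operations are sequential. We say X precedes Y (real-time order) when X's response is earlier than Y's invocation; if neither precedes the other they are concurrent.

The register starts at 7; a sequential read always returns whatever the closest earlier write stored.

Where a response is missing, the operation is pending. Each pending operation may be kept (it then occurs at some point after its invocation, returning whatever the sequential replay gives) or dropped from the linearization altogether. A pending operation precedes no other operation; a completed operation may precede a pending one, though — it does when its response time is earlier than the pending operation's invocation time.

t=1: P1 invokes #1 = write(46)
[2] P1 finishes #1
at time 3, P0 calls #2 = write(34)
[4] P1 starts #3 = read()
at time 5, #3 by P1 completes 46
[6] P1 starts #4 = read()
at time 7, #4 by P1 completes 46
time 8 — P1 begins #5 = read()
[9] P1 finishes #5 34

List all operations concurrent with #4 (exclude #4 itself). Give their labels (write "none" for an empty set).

#4 runs from 6 to 7; window-overlapping ops are concurrent
#1 [1,2]: before
#2 [3,…): concurrent
#3 [4,5]: before
#5 [8,9]: after

#2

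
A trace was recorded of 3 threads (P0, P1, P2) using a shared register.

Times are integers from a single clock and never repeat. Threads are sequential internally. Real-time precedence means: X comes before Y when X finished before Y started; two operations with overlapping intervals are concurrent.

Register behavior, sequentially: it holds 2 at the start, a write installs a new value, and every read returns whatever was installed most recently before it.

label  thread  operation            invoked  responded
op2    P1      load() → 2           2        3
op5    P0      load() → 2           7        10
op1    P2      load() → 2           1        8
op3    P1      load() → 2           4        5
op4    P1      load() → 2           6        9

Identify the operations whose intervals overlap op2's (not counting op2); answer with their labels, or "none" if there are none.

op2 spans [2,3]: anything still running between times 2 and 3 counts as concurrent
op1 [1,8]: concurrent
op3 [4,5]: after
op4 [6,9]: after
op5 [7,10]: after

op1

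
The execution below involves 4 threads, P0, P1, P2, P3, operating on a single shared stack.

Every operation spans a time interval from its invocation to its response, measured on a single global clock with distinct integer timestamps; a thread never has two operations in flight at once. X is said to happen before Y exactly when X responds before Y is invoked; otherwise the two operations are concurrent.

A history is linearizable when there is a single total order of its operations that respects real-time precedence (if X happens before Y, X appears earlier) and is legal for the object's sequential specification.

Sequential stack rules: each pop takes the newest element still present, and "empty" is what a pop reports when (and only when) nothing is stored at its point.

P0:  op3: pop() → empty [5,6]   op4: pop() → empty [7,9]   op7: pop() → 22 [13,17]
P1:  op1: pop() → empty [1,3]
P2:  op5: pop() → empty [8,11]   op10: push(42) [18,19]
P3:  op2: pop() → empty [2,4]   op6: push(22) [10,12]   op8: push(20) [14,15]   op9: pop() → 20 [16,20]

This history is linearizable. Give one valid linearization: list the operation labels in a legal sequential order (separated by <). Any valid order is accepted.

op1 < op2 < op3 < op4 < op5 < op6 < op7 < op8 < op9 < op10

step 1: op1 pop() → empty — stack <>
step 2: op2 pop() → empty — stack <>
step 3: op3 pop() → empty — stack <>
step 4: op4 pop() → empty — stack <>
step 5: op5 pop() → empty — stack <>
step 6: op6 push(22) — stack <22>
step 7: op7 pop() → 22 — stack <>
step 8: op8 push(20) — stack <20>
step 9: op9 pop() → 20 — stack <>
step 10: op10 push(42) — stack <42>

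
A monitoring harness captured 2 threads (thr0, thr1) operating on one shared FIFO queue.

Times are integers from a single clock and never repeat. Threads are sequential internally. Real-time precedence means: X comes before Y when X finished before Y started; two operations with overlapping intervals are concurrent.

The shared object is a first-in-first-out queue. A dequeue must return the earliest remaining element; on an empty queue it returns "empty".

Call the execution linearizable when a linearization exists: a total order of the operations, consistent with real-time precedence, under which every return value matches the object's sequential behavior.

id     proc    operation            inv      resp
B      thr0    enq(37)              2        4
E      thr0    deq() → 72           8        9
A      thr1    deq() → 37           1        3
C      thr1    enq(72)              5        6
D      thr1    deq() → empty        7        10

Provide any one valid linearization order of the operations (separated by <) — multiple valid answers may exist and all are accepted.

B < A < C < E < D

after step 1 (B enq(37)): queue <37>
after step 2 (A deq() → 37): queue <>
after step 3 (C enq(72)): queue <72>
after step 4 (E deq() → 72): queue <>
after step 5 (D deq() → empty): queue <>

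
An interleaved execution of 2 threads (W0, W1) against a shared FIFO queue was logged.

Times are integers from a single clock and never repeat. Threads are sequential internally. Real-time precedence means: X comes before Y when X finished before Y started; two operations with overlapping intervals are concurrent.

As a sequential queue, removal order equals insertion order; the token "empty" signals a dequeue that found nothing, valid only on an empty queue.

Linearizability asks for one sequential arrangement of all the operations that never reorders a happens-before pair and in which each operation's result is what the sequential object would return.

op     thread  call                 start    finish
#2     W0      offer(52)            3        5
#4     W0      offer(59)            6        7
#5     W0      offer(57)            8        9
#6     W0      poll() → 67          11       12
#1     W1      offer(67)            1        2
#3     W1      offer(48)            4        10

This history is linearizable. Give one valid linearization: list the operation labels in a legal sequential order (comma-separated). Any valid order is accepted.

#1, #2, #3, #4, #5, #6

step 1: #1 offer(67) — queue <67>
step 2: #2 offer(52) — queue <67,52>
step 3: #3 offer(48) — queue <67,52,48>
step 4: #4 offer(59) — queue <67,52,48,59>
step 5: #5 offer(57) — queue <67,52,48,59,57>
step 6: #6 poll() → 67 — queue <52,48,59,57>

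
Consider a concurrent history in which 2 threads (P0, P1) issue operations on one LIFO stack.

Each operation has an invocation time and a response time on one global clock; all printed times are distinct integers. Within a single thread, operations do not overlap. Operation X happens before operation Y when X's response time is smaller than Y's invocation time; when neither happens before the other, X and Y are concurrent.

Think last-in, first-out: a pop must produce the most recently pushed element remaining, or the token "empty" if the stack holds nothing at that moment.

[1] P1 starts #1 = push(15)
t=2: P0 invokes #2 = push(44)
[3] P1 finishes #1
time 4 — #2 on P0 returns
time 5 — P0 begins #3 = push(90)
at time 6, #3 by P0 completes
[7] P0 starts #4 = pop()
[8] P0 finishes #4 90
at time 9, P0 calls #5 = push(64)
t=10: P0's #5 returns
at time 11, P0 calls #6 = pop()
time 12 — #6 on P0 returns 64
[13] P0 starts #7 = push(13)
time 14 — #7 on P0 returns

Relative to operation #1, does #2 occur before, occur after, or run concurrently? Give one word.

#2 spans [2,4], #1 spans [1,3]
the intervals overlap in both directions

concurrent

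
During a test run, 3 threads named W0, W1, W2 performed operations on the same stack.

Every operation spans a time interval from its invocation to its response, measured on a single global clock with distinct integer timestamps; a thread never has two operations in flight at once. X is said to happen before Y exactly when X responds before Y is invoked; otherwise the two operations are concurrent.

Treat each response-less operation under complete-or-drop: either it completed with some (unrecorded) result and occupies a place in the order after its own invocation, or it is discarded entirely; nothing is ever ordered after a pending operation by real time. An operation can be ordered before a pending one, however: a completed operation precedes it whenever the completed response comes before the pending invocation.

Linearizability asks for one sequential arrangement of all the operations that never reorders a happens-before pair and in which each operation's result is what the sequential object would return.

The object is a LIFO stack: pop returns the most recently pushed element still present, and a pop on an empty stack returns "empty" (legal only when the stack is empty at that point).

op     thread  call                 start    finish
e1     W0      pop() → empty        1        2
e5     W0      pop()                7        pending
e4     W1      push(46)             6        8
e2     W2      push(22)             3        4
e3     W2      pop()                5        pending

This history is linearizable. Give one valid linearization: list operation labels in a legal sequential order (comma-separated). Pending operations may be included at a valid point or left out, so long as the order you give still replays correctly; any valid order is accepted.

1. e1 pop() → empty, leaving stack <>
2. e2 push(22), leaving stack <22>
3. e3 pop() (pending, included), leaving stack <>
4. e4 push(46), leaving stack <46>

e1, e2, e3, e4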